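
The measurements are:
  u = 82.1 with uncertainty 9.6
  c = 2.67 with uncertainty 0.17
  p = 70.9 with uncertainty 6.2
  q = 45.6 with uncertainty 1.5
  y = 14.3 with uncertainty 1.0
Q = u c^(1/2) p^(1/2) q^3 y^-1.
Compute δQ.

1.32e+06

Relative error in a monomial: (δQ/Q)² = Σ (nᵢ · δxᵢ/xᵢ)².
  (1·δu/u)² = (1×0.117)² = 0.0137;  (½·δc/c)² = (0.5×0.0637)² = 0.00101;  (½·δp/p)² = (0.5×0.0874)² = 0.00191;  (3·δq/q)² = (3×0.0329)² = 0.00974;  (-1·δy/y)² = (-1×0.0699)² = 0.00489
δQ/Q = √(0.0312) = 0.177
Q = 7.49e+06, so δQ = 0.177 × 7.49e+06 = 1.32e+06.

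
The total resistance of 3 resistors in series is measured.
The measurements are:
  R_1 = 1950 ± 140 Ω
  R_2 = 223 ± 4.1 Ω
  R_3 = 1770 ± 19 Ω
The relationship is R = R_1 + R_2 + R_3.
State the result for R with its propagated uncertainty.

Each term contributes (cᵢ δxᵢ)² to (δR)²:
  (δR_1)² = 19600;  (δR_2)² = 16.8;  (δR_3)² = 361
δR = √(20000) = 141 Ω
R = 3940 Ω.

3940 ± 141 Ω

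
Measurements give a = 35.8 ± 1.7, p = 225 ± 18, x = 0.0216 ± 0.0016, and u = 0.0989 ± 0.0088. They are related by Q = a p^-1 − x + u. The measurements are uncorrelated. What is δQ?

Let w = a·p^-1 = 0.159. δw/w = √((1·δa/a)² + (-1·δp/p)²) = √(0.00225 + 0.00640) = 0.0930, so δw = 0.0148.
Q = w − x + u: δQ = √(δw² + δx² + δu²) = √(0.000219 + 2.56e-06 + 7.74e-05) = 0.0173

0.0173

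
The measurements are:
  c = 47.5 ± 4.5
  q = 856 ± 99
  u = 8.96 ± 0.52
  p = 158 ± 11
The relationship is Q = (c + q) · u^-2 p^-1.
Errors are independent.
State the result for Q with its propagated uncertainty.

Let w = c + q = 904. δw = √(δc² + δq²) = √(20.2 + 9800) = 99.1, so δw/w = 0.110.
Q is then a monomial in w, u, p:
δQ/Q = √((δw/w)² + (-2·δu/u)² + (-1·δp/p)²) = √(0.0120 + 0.0135 + 0.00485) = 0.174
Q = 0.0712, so δQ = 0.174 × 0.0712 = 0.0124.

0.0712 ± 0.0124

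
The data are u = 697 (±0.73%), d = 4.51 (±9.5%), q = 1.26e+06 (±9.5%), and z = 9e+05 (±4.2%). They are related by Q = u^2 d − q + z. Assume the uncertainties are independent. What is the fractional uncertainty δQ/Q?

Let p = u^2·d = 2.19e+06. δp/p = √((2·δu/u)² + (1·δd/d)²) = √(0.000213 + 0.00903) = 0.0961, so δp = 2.11e+05.
Q = p − q + z: δQ = √(δp² + δq² + δz²) = √(4.43e+10 + 1.43e+10 + 1.43e+09) = 2.45e+05
Q = 1.83e+06, so δQ/Q = 2.45e+05/1.83e+06 = 0.134.

0.134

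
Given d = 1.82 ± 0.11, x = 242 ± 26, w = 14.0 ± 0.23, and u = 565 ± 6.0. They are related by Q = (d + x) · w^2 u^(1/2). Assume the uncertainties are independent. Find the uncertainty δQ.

Let h = d + x = 244. δh = √(δd² + δx²) = √(0.0121 + 676) = 26.0, so δh/h = 0.107.
Q is then a monomial in h, w, u:
δQ/Q = √((δh/h)² + (2·δw/w)² + (½·δu/u)²) = √(0.0114 + 0.00108 + 2.82e-05) = 0.112
Q = 1.14e+06, so δQ = 0.112 × 1.14e+06 = 1.27e+05.

1.27e+05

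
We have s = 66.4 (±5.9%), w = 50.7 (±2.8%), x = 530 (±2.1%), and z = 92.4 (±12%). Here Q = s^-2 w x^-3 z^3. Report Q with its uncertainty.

(6.09 ± 2.35) × 10^-5

Q is a product of powers, so relative uncertainties combine in quadrature:
  (-2·δs/s)² = (-2×0.0590)² = 0.0139;  (1·δw/w)² = (1×0.0280)² = 0.000784;  (-3·δx/x)² = (-3×0.0210)² = 0.00397;  (3·δz/z)² = (3×0.120)² = 0.130
δQ/Q = √(0.148) = 0.385
Q = 6.09e-05, so δQ = 0.385 × 6.09e-05 = 2.35e-05.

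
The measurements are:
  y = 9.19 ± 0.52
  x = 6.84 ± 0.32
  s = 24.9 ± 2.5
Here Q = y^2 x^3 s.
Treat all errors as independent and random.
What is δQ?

1.39e+05

Since Q is a product/quotient, work with relative uncertainties:
  (2·δy/y)² = (2×0.0566)² = 0.0128;  (3·δx/x)² = (3×0.0468)² = 0.0197;  (1·δs/s)² = (1×0.100)² = 0.0101
δQ/Q = √(0.0426) = 0.206
Q = 6.73e+05, so δQ = 0.206 × 6.73e+05 = 1.39e+05.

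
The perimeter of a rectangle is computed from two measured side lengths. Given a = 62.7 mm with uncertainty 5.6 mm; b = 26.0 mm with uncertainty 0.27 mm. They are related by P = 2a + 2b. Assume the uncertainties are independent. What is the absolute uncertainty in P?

For a sum/difference, combine absolute errors in quadrature:
  (2·δa)² = 125;  (2·δb)² = 0.292
δP = √(126) = 11.2 mm

11.2 mm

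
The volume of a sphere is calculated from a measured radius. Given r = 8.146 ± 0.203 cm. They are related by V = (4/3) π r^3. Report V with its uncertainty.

2264 ± 169 cm^3

V ∝ r^3, so δV/V = |3| · δr/r = 3 × 0.0249 = 0.0748.
V = 2264 cm^3, so δV = 0.0748 × 2264 = 169 cm^3.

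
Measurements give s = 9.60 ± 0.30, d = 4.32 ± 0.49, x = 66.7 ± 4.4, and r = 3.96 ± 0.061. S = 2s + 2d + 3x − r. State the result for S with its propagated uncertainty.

224 ± 13.3

Each term contributes (cᵢ δxᵢ)² to (δS)²:
  (2·δs)² = 0.360;  (2·δd)² = 0.960;  (3·δx)² = 174;  (δr)² = 0.00372
δS = √(176) = 13.3
S = 224.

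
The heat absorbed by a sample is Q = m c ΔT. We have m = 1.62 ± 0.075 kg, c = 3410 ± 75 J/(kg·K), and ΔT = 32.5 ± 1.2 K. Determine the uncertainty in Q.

11300 J

Relative error in a monomial: (δQ/Q)² = Σ (nᵢ · δxᵢ/xᵢ)².
  (1·δm/m)² = (1×0.0463)² = 0.00214;  (1·δc/c)² = (1×0.0220)² = 0.000484;  (1·δΔT/ΔT)² = (1×0.0369)² = 0.00136
δQ/Q = √(0.00399) = 0.0632
Q = 1.8e+05 J, so δQ = 0.0632 × 1.8e+05 = 11300 J.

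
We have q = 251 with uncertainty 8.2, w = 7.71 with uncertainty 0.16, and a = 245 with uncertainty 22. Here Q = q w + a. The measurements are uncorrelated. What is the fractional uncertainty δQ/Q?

Let p = q·w = 1940. δp/p = √((1·δq/q)² + (1·δw/w)²) = √(0.00107 + 0.000431) = 0.0387, so δp = 74.9.
Q = p + a: δQ = √(δp² + δa²) = √(5610 + 484) = 78.1
Q = 2180, so δQ/Q = 78.1/2180 = 0.0358.

0.0358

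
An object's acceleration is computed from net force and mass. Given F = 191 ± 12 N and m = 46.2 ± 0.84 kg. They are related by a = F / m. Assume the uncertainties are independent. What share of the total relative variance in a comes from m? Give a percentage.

7.73%

(δa/a)² = (1·δF/F)² + (-1·δm/m)²
  F term: (1×0.0628)² = 0.00395
  m term: (-1×0.0182)² = 0.000331
Total = 0.00428. Share from m = 0.000331/0.00428 = 0.0773.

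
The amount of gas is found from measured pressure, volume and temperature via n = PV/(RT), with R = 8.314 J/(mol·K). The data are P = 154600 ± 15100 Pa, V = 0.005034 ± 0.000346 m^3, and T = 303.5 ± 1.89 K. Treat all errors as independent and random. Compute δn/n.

0.120

Relative error in a monomial: (δn/n)² = Σ (nᵢ · δxᵢ/xᵢ)².
  (1·δP/P)² = (1×0.0977)² = 0.00954;  (1·δV/V)² = (1×0.0687)² = 0.00472;  (-1·δT/T)² = (-1×0.00623)² = 3.88e-05
δn/n = √(0.0143) = 0.120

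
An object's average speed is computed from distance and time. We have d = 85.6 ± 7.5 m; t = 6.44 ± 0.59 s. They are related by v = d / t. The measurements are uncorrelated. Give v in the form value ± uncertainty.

13.3 ± 1.68 m/s

Since v is a product/quotient, work with relative uncertainties:
  (1·δd/d)² = (1×0.0876)² = 0.00768;  (-1·δt/t)² = (-1×0.0916)² = 0.00839
δv/v = √(0.0161) = 0.127
v = 13.3 m/s, so δv = 0.127 × 13.3 = 1.68 m/s.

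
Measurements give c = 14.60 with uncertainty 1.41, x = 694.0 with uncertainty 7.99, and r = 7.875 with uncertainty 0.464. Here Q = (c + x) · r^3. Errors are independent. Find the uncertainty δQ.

Let u = c + x = 708.6. δu = √(δc² + δx²) = √(1.99 + 63.8) = 8.11, so δu/u = 0.0114.
Q is then a monomial in u, r:
δQ/Q = √((δu/u)² + (3·δr/r)²) = √(0.000131 + 0.0312) = 0.177
Q = 346100, so δQ = 0.177 × 346100 = 61300.

61300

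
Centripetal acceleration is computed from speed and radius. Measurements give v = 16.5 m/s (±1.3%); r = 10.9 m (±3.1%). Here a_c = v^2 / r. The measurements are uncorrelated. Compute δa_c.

Since a_c is a product/quotient, work with relative uncertainties:
  (2·δv/v)² = (2×0.0130)² = 0.000676;  (-1·δr/r)² = (-1×0.0310)² = 0.000961
δa_c/a_c = √(0.00164) = 0.0405
a_c = 25.0 m/s^2, so δa_c = 0.0405 × 25.0 = 1.01 m/s^2.

1.01 m/s^2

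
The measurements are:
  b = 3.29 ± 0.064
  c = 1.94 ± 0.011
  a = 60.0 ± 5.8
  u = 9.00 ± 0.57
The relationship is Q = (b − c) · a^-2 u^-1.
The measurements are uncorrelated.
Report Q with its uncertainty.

Let w = b − c = 1.35. δw = √(δb² + δc²) = √(0.00410 + 0.000121) = 0.0649, so δw/w = 0.0481.
Q is then a monomial in w, a, u:
δQ/Q = √((δw/w)² + (-2·δa/a)² + (-1·δu/u)²) = √(0.00231 + 0.0374 + 0.00401) = 0.209
Q = 4.17e-05, so δQ = 0.209 × 4.17e-05 = 8.71e-06.

(4.17 ± 0.871) × 10^-5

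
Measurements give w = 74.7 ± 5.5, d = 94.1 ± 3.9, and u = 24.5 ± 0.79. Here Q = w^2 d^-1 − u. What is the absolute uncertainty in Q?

9.11

Let p = w^2·d^-1 = 59.3. δp/p = √((2·δw/w)² + (-1·δd/d)²) = √(0.0217 + 0.00172) = 0.153, so δp = 9.07.
Q = p − u: δQ = √(δp² + δu²) = √(82.3 + 0.624) = 9.11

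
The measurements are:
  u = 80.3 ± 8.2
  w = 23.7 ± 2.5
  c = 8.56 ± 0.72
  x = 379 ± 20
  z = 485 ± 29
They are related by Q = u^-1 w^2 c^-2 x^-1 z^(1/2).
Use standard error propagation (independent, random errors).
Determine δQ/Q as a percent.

29.5%

Products/powers → add relative errors in quadrature, weighted by exponent:
  (-1·δu/u)² = (-1×0.102)² = 0.0104;  (2·δw/w)² = (2×0.105)² = 0.0445;  (-2·δc/c)² = (-2×0.0841)² = 0.0283;  (-1·δx/x)² = (-1×0.0528)² = 0.00278;  (½·δz/z)² = (0.5×0.0598)² = 0.000894
δQ/Q = √(0.0869) = 0.295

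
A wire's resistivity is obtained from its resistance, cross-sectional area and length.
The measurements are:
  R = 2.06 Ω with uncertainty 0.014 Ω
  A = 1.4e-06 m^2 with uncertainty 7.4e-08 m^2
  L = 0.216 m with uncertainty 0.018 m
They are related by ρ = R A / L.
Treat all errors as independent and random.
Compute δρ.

Products/powers → add relative errors in quadrature, weighted by exponent:
  (1·δR/R)² = (1×0.00680)² = 4.62e-05;  (1·δA/A)² = (1×0.0529)² = 0.00279;  (-1·δL/L)² = (-1×0.0833)² = 0.00694
δρ/ρ = √(0.00978) = 0.0989
ρ = 1.34e-05 Ω·m, so δρ = 0.0989 × 1.34e-05 = 1.32e-06 Ω·m.

1.32e-06 Ω·m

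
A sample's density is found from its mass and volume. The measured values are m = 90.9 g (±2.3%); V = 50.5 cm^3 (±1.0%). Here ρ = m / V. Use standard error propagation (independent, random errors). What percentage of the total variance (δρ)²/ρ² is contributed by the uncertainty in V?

(δρ/ρ)² = (1·δm/m)² + (-1·δV/V)²
  m term: (1×0.0230)² = 0.000529
  V term: (-1×0.0100)² = 0.000100
Total = 0.000629. Share from V = 0.000100/0.000629 = 0.159.

15.9%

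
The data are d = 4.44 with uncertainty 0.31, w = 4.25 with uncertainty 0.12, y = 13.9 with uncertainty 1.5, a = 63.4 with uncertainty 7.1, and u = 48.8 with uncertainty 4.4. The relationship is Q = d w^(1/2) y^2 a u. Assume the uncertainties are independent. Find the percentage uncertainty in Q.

26.9%

For a monomial Q ∝ d, w^(1/2), y^2, a, u, fractional errors add in quadrature:
  (1·δd/d)² = (1×0.0698)² = 0.00487;  (½·δw/w)² = (0.5×0.0282)² = 0.000199;  (2·δy/y)² = (2×0.108)² = 0.0466;  (1·δa/a)² = (1×0.112)² = 0.0125;  (1·δu/u)² = (1×0.0902)² = 0.00813
δQ/Q = √(0.0723) = 0.269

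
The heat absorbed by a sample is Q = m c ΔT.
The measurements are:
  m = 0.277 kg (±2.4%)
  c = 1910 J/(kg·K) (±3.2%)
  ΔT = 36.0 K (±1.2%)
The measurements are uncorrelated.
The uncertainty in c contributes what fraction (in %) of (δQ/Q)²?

58.7%

(δQ/Q)² = (1·δm/m)² + (1·δc/c)² + (1·δΔT/ΔT)²
  m term: (1×0.0240)² = 0.000576
  c term: (1×0.0320)² = 0.00102
  ΔT term: (1×0.0120)² = 0.000144
Total = 0.00174. Share from c = 0.00102/0.00174 = 0.587.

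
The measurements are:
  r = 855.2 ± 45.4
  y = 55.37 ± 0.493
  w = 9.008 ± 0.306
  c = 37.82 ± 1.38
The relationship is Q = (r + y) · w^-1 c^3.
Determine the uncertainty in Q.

6.83e+05

Let u = r + y = 910.6. δu = √(δr² + δy²) = √(2060 + 0.243) = 45.4, so δu/u = 0.0499.
Q is then a monomial in u, w, c:
δQ/Q = √((δu/u)² + (-1·δw/w)² + (3·δc/c)²) = √(0.00249 + 0.00115 + 0.0120) = 0.125
Q = 5.468e+06, so δQ = 0.125 × 5.468e+06 = 6.83e+05.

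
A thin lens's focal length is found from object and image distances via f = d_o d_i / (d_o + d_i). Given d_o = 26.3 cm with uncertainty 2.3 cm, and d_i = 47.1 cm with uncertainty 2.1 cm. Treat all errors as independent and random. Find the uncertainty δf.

∂f/∂d_o = (d_i/(d_o+d_i))² = 0.412;  ∂f/∂d_i = (d_o/(d_o+d_i))² = 0.128
δf = √((∂f/∂d_o · δd_o)² + (∂f/∂d_i · δd_i)²) = √(0.897 + 0.0727) = 0.985 cm

0.985 cm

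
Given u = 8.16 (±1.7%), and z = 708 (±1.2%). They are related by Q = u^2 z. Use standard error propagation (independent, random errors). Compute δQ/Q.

Each factor contributes (exponent × relative error)² to (δQ/Q)²:
  (2·δu/u)² = (2×0.0170)² = 0.00116;  (1·δz/z)² = (1×0.0120)² = 0.000144
δQ/Q = √(0.00130) = 0.0361

0.0361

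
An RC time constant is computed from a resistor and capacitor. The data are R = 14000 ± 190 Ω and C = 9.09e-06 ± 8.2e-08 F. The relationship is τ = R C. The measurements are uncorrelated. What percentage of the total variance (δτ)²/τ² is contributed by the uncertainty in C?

30.6%

(δτ/τ)² = (1·δR/R)² + (1·δC/C)²
  R term: (1×0.0136)² = 0.000184
  C term: (1×0.00902)² = 8.14e-05
Total = 0.000266. Share from C = 8.14e-05/0.000266 = 0.306.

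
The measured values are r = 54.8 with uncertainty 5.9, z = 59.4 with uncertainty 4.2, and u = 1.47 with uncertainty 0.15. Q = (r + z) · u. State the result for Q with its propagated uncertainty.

168 ± 20.2

Let w = r + z = 114. δw = √(δr² + δz²) = √(34.8 + 17.6) = 7.24, so δw/w = 0.0634.
Q is then a monomial in w, u:
δQ/Q = √((δw/w)² + (1·δu/u)²) = √(0.00402 + 0.0104) = 0.120
Q = 168, so δQ = 0.120 × 168 = 20.2.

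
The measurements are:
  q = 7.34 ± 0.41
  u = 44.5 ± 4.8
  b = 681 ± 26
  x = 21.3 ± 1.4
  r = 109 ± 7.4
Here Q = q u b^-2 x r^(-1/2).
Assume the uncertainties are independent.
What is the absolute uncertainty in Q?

0.000232

Relative error in a monomial: (δQ/Q)² = Σ (nᵢ · δxᵢ/xᵢ)².
  (1·δq/q)² = (1×0.0559)² = 0.00312;  (1·δu/u)² = (1×0.108)² = 0.0116;  (-2·δb/b)² = (-2×0.0382)² = 0.00583;  (1·δx/x)² = (1×0.0657)² = 0.00432;  (−½·δr/r)² = (-0.5×0.0679)² = 0.00115
δQ/Q = √(0.0261) = 0.161
Q = 0.00144, so δQ = 0.161 × 0.00144 = 0.000232.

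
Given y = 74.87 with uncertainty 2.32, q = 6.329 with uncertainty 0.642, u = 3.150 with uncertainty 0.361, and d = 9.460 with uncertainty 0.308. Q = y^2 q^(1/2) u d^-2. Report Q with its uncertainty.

496.4 ± 76.6

Q is a product of powers, so relative uncertainties combine in quadrature:
  (2·δy/y)² = (2×0.0310)² = 0.00384;  (½·δq/q)² = (0.5×0.101)² = 0.00257;  (1·δu/u)² = (1×0.115)² = 0.0131;  (-2·δd/d)² = (-2×0.0326)² = 0.00424
δQ/Q = √(0.0238) = 0.154
Q = 496.4, so δQ = 0.154 × 496.4 = 76.6.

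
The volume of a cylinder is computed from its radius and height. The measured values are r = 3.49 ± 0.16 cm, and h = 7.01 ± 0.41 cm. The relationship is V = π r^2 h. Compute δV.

29.2 cm^3

Relative error in a monomial: (δV/V)² = Σ (nᵢ · δxᵢ/xᵢ)².
  (2·δr/r)² = (2×0.0458)² = 0.00841;  (1·δh/h)² = (1×0.0585)² = 0.00342
δV/V = √(0.0118) = 0.109
V = 268 cm^3, so δV = 0.109 × 268 = 29.2 cm^3.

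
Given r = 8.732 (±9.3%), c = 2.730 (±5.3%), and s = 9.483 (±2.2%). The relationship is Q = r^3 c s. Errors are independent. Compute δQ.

Since Q is a product/quotient, work with relative uncertainties:
  (3·δr/r)² = (3×0.0930)² = 0.0778;  (1·δc/c)² = (1×0.0530)² = 0.00281;  (1·δs/s)² = (1×0.0220)² = 0.000484
δQ/Q = √(0.0811) = 0.285
Q = 17240, so δQ = 0.285 × 17240 = 4910.

4910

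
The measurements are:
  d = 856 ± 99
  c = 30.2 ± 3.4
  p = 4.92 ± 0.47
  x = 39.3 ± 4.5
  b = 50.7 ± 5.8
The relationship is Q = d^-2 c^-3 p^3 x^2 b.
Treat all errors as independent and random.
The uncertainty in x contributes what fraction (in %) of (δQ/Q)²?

16.6%

(δQ/Q)² = (-2·δd/d)² + (-3·δc/c)² + (3·δp/p)² + (2·δx/x)² + (1·δb/b)²
  d term: (-2×0.116)² = 0.0535
  c term: (-3×0.113)² = 0.114
  p term: (3×0.0955)² = 0.0821
  x term: (2×0.115)² = 0.0524
  b term: (1×0.114)² = 0.0131
Total = 0.315. Share from x = 0.0524/0.315 = 0.166.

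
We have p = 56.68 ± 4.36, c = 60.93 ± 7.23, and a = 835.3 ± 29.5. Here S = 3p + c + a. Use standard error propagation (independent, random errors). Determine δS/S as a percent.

3.10%

Absolute uncertainties add in quadrature for a linear combination:
  (3·δp)² = 171;  (δc)² = 52.3;  (δa)² = 870
δS = √(1090) = 33.1
S = 1066, so δS/S = 33.1/1066 = 0.0310.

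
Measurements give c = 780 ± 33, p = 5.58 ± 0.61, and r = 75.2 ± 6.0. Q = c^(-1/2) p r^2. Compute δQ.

Since Q is a product/quotient, work with relative uncertainties:
  (−½·δc/c)² = (-0.5×0.0423)² = 0.000447;  (1·δp/p)² = (1×0.109)² = 0.0120;  (2·δr/r)² = (2×0.0798)² = 0.0255
δQ/Q = √(0.0379) = 0.195
Q = 1130, so δQ = 0.195 × 1130 = 220.

220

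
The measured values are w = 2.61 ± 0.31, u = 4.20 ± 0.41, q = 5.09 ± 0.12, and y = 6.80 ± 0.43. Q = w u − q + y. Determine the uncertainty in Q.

Let p = w·u = 11.0. δp/p = √((1·δw/w)² + (1·δu/u)²) = √(0.0141 + 0.00953) = 0.154, so δp = 1.69.
Q = p − q + y: δQ = √(δp² + δq² + δy²) = √(2.84 + 0.0144 + 0.185) = 1.74

1.74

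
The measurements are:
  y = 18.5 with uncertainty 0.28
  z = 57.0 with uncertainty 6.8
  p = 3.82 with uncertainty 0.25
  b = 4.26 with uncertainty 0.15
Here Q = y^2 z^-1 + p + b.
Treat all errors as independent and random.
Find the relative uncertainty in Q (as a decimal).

0.0564

Let w = y^2·z^-1 = 6.00. δw/w = √((2·δy/y)² + (-1·δz/z)²) = √(0.000916 + 0.0142) = 0.123, so δw = 0.739.
Q = w + p + b: δQ = √(δw² + δp² + δb²) = √(0.546 + 0.0625 + 0.0225) = 0.794
Q = 14.1, so δQ/Q = 0.794/14.1 = 0.0564.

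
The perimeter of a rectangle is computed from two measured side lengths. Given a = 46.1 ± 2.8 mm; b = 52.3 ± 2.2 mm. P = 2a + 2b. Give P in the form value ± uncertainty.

Sums and differences: (δP)² = Σ (cᵢ δxᵢ)².
  (2·δa)² = 31.4;  (2·δb)² = 19.4
δP = √(50.7) = 7.12 mm
P = 197 mm.

197 ± 7.12 mm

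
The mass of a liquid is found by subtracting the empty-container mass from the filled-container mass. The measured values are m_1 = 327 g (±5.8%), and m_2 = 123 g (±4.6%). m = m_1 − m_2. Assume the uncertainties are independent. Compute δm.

19.8 g

For a sum/difference, combine absolute errors in quadrature:
  (δm_1)² = 360;  (δm_2)² = 32.0
δm = √(392) = 19.8 g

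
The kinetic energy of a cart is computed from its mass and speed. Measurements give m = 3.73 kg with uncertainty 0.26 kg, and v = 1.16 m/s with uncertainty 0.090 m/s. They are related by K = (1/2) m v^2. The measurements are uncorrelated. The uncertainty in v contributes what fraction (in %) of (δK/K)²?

(δK/K)² = (1·δm/m)² + (2·δv/v)²
  m term: (1×0.0697)² = 0.00486
  v term: (2×0.0776)² = 0.0241
Total = 0.0289. Share from v = 0.0241/0.0289 = 0.832.

83.2%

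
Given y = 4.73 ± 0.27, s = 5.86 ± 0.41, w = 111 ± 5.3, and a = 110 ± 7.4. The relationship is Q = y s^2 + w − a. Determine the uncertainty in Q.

26.2

Let p = y·s^2 = 162. δp/p = √((1·δy/y)² + (2·δs/s)²) = √(0.00326 + 0.0196) = 0.151, so δp = 24.5.
Q = p + w − a: δQ = √(δp² + δw² + δa²) = √(603 + 28.1 + 54.8) = 26.2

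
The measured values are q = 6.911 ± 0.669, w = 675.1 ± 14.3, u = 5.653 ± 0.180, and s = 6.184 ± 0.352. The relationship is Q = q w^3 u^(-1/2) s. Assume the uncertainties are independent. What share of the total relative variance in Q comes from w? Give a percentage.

23.9%

(δQ/Q)² = (1·δq/q)² + (3·δw/w)² + (−½·δu/u)² + (1·δs/s)²
  q term: (1×0.0968)² = 0.00937
  w term: (3×0.0212)² = 0.00404
  u term: (-0.5×0.0318)² = 0.000253
  s term: (1×0.0569)² = 0.00324
Total = 0.0169. Share from w = 0.00404/0.0169 = 0.239.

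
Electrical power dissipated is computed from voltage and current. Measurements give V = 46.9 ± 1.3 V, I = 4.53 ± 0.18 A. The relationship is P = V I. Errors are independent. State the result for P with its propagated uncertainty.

212 ± 10.3 W

P is a product of powers, so relative uncertainties combine in quadrature:
  (1·δV/V)² = (1×0.0277)² = 0.000768;  (1·δI/I)² = (1×0.0397)² = 0.00158
δP/P = √(0.00235) = 0.0484
P = 212 W, so δP = 0.0484 × 212 = 10.3 W.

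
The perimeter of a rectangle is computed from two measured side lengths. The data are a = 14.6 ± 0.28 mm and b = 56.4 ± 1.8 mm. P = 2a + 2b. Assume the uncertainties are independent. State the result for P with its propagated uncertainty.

142 ± 3.64 mm

For a sum/difference, combine absolute errors in quadrature:
  (2·δa)² = 0.314;  (2·δb)² = 13.0
δP = √(13.3) = 3.64 mm
P = 142 mm.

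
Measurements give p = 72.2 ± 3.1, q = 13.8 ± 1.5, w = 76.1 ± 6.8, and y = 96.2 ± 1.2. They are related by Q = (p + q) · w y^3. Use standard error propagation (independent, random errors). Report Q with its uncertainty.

(5.83 ± 0.611) × 10^9

Let u = p + q = 86.0. δu = √(δp² + δq²) = √(9.61 + 2.25) = 3.44, so δu/u = 0.0400.
Q is then a monomial in u, w, y:
δQ/Q = √((δu/u)² + (1·δw/w)² + (3·δy/y)²) = √(0.00160 + 0.00798 + 0.00140) = 0.105
Q = 5.83e+09, so δQ = 0.105 × 5.83e+09 = 6.11e+08.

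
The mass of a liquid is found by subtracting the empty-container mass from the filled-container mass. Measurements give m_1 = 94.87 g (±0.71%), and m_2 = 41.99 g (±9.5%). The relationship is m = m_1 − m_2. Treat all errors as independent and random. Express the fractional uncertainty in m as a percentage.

Each term contributes (cᵢ δxᵢ)² to (δm)²:
  (δm_1)² = 0.454;  (δm_2)² = 15.9
δm = √(16.4) = 4.05 g
m = 52.88 g, so δm/m = 4.05/52.88 = 0.0765.

7.65%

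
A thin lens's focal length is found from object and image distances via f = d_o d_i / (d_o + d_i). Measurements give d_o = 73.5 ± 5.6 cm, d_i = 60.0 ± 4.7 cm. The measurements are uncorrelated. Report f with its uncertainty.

∂f/∂d_o = (d_i/(d_o+d_i))² = 0.202;  ∂f/∂d_i = (d_o/(d_o+d_i))² = 0.303
δf = √((∂f/∂d_o · δd_o)² + (∂f/∂d_i · δd_i)²) = √(1.28 + 2.03) = 1.82 cm
f = 33.0 cm.

33.0 ± 1.82 cm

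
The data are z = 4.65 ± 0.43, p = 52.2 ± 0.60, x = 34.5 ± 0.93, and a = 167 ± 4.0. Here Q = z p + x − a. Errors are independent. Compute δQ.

Let w = z·p = 243. δw/w = √((1·δz/z)² + (1·δp/p)²) = √(0.00855 + 0.000132) = 0.0932, so δw = 22.6.
Q = w + x − a: δQ = √(δw² + δx² + δa²) = √(512 + 0.865 + 16.0) = 23.0

23.0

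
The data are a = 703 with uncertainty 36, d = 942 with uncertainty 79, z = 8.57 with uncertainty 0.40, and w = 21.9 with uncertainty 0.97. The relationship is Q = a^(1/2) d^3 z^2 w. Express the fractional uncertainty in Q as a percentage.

Products/powers → add relative errors in quadrature, weighted by exponent:
  (½·δa/a)² = (0.5×0.0512)² = 0.000656;  (3·δd/d)² = (3×0.0839)² = 0.0633;  (2·δz/z)² = (2×0.0467)² = 0.00871;  (1·δw/w)² = (1×0.0443)² = 0.00196
δQ/Q = √(0.0746) = 0.273

27.3%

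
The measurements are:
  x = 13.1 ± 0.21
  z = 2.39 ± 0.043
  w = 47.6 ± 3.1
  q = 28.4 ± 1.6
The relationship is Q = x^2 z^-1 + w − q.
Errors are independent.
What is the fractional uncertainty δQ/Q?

0.0481

Let p = x^2·z^-1 = 71.8. δp/p = √((2·δx/x)² + (-1·δz/z)²) = √(0.00103 + 0.000324) = 0.0368, so δp = 2.64.
Q = p + w − q: δQ = √(δp² + δw² + δq²) = √(6.97 + 9.61 + 2.56) = 4.37
Q = 91.0, so δQ/Q = 4.37/91.0 = 0.0481.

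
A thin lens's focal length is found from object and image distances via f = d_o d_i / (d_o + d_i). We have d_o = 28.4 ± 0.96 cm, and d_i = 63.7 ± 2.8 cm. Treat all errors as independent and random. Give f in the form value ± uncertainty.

19.6 ± 0.531 cm

∂f/∂d_o = (d_i/(d_o+d_i))² = 0.478;  ∂f/∂d_i = (d_o/(d_o+d_i))² = 0.0951
δf = √((∂f/∂d_o · δd_o)² + (∂f/∂d_i · δd_i)²) = √(0.211 + 0.0709) = 0.531 cm
f = 19.6 cm.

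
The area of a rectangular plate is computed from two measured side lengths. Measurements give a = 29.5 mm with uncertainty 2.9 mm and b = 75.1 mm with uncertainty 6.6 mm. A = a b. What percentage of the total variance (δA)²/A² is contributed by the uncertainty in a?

(δA/A)² = (1·δa/a)² + (1·δb/b)²
  a term: (1×0.0983)² = 0.00966
  b term: (1×0.0879)² = 0.00772
Total = 0.0174. Share from a = 0.00966/0.0174 = 0.556.

55.6%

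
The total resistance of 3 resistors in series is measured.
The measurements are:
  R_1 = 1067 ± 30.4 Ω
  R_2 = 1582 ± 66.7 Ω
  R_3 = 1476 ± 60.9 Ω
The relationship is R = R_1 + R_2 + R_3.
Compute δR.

For a sum/difference, combine absolute errors in quadrature:
  (δR_1)² = 924;  (δR_2)² = 4450;  (δR_3)² = 3710
δR = √(9080) = 95.3 Ω

95.3 Ω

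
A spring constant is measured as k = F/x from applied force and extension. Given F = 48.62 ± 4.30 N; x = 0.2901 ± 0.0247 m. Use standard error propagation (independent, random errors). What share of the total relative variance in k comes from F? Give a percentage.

(δk/k)² = (1·δF/F)² + (-1·δx/x)²
  F term: (1×0.0884)² = 0.00782
  x term: (-1×0.0851)² = 0.00725
Total = 0.0151. Share from F = 0.00782/0.0151 = 0.519.

51.9%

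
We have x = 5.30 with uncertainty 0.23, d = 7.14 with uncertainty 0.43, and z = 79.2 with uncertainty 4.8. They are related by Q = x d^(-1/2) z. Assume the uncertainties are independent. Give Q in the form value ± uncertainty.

Q is a product of powers, so relative uncertainties combine in quadrature:
  (1·δx/x)² = (1×0.0434)² = 0.00188;  (−½·δd/d)² = (-0.5×0.0602)² = 0.000907;  (1·δz/z)² = (1×0.0606)² = 0.00367
δQ/Q = √(0.00646) = 0.0804
Q = 157, so δQ = 0.0804 × 157 = 12.6.

157 ± 12.6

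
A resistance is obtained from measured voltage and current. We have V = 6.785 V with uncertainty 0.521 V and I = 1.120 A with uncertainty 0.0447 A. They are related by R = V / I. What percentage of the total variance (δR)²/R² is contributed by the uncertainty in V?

(δR/R)² = (1·δV/V)² + (-1·δI/I)²
  V term: (1×0.0768)² = 0.00590
  I term: (-1×0.0399)² = 0.00159
Total = 0.00749. Share from V = 0.00590/0.00749 = 0.787.

78.7%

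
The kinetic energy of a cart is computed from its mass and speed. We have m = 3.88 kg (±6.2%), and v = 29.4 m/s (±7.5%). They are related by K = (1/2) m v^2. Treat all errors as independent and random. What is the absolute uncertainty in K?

272 J

Relative error in a monomial: (δK/K)² = Σ (nᵢ · δxᵢ/xᵢ)².
  (1·δm/m)² = (1×0.0620)² = 0.00384;  (2·δv/v)² = (2×0.0750)² = 0.0225
δK/K = √(0.0263) = 0.162
K = 1680 J, so δK = 0.162 × 1680 = 272 J.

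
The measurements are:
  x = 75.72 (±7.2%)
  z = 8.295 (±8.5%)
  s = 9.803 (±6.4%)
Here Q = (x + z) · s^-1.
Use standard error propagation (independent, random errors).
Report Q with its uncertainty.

Let u = x + z = 84.02. δu = √(δx² + δz²) = √(29.7 + 0.497) = 5.50, so δu/u = 0.0654.
Q is then a monomial in u, s:
δQ/Q = √((δu/u)² + (-1·δs/s)²) = √(0.00428 + 0.00410) = 0.0915
Q = 8.570, so δQ = 0.0915 × 8.570 = 0.784.

8.570 ± 0.784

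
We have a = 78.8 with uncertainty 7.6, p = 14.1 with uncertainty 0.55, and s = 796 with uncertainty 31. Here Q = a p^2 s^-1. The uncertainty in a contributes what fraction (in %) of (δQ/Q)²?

(δQ/Q)² = (1·δa/a)² + (2·δp/p)² + (-1·δs/s)²
  a term: (1×0.0964)² = 0.00930
  p term: (2×0.0390)² = 0.00609
  s term: (-1×0.0389)² = 0.00152
Total = 0.0169. Share from a = 0.00930/0.0169 = 0.550.

55.0%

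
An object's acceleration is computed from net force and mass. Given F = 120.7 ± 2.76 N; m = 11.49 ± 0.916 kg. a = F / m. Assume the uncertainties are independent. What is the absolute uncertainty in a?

0.871 m/s^2

Each factor contributes (exponent × relative error)² to (δa/a)²:
  (1·δF/F)² = (1×0.0229)² = 0.000523;  (-1·δm/m)² = (-1×0.0797)² = 0.00636
δa/a = √(0.00688) = 0.0829
a = 10.50 m/s^2, so δa = 0.0829 × 10.50 = 0.871 m/s^2.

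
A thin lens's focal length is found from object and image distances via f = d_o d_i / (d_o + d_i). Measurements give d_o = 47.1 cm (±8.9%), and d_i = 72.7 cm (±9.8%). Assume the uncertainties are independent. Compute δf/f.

0.0663

∂f/∂d_o = (d_i/(d_o+d_i))² = 0.368;  ∂f/∂d_i = (d_o/(d_o+d_i))² = 0.155
δf = √((∂f/∂d_o · δd_o)² + (∂f/∂d_i · δd_i)²) = √(2.38 + 1.21) = 1.90 cm
f = 28.6 cm, so δf/f = 1.90/28.6 = 0.0663.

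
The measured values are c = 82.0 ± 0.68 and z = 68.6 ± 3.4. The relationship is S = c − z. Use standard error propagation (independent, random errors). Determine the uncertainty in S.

3.47

Absolute uncertainties add in quadrature for a linear combination:
  (δc)² = 0.462;  (δz)² = 11.6
δS = √(12.0) = 3.47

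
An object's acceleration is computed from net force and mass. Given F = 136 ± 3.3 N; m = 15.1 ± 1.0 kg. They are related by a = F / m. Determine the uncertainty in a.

0.635 m/s^2

Since a is a product/quotient, work with relative uncertainties:
  (1·δF/F)² = (1×0.0243)² = 0.000589;  (-1·δm/m)² = (-1×0.0662)² = 0.00439
δa/a = √(0.00497) = 0.0705
a = 9.01 m/s^2, so δa = 0.0705 × 9.01 = 0.635 m/s^2.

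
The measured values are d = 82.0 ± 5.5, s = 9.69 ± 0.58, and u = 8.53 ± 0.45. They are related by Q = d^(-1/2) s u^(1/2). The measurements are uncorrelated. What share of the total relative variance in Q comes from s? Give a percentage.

66.3%

(δQ/Q)² = (−½·δd/d)² + (1·δs/s)² + (½·δu/u)²
  d term: (-0.5×0.0671)² = 0.00112
  s term: (1×0.0599)² = 0.00358
  u term: (0.5×0.0528)² = 0.000696
Total = 0.00540. Share from s = 0.00358/0.00540 = 0.663.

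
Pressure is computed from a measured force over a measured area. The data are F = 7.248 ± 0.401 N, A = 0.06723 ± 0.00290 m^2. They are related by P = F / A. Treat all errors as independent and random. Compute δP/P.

For a monomial P ∝ F, A^-1, fractional errors add in quadrature:
  (1·δF/F)² = (1×0.0553)² = 0.00306;  (-1·δA/A)² = (-1×0.0431)² = 0.00186
δP/P = √(0.00492) = 0.0702

0.0702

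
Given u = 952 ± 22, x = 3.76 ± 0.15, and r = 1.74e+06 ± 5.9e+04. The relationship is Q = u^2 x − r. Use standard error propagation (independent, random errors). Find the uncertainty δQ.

Let p = u^2·x = 3.41e+06. δp/p = √((2·δu/u)² + (1·δx/x)²) = √(0.00214 + 0.00159) = 0.0611, so δp = 2.08e+05.
Q = p − r: δQ = √(δp² + δr²) = √(4.33e+10 + 3.48e+09) = 2.16e+05

2.16e+05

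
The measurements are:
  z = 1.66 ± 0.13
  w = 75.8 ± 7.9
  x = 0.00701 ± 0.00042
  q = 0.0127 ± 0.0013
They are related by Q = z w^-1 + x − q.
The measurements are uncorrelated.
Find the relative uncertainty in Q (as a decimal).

Let p = z·w^-1 = 0.0219. δp/p = √((1·δz/z)² + (-1·δw/w)²) = √(0.00613 + 0.0109) = 0.130, so δp = 0.00285.
Q = p + x − q: δQ = √(δp² + δx² + δq²) = √(8.15e-06 + 1.76e-07 + 1.69e-06) = 0.00317
Q = 0.0162, so δQ/Q = 0.00317/0.0162 = 0.195.

0.195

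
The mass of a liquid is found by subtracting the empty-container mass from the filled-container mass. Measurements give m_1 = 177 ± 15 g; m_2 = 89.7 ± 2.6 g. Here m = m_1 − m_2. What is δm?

15.2 g

For a sum/difference, combine absolute errors in quadrature:
  (δm_1)² = 225;  (δm_2)² = 6.76
δm = √(232) = 15.2 g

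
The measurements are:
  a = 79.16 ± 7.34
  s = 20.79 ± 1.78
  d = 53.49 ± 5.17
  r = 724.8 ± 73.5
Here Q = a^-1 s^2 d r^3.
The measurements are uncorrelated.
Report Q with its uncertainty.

Since Q is a product/quotient, work with relative uncertainties:
  (-1·δa/a)² = (-1×0.0927)² = 0.00860;  (2·δs/s)² = (2×0.0856)² = 0.0293;  (1·δd/d)² = (1×0.0967)² = 0.00934;  (3·δr/r)² = (3×0.101)² = 0.0926
δQ/Q = √(0.140) = 0.374
Q = 1.112e+11, so δQ = 0.374 × 1.112e+11 = 4.16e+10.

(1.112 ± 0.416) × 10^11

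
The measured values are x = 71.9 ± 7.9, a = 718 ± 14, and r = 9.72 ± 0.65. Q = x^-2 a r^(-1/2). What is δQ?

0.00994

Since Q is a product/quotient, work with relative uncertainties:
  (-2·δx/x)² = (-2×0.110)² = 0.0483;  (1·δa/a)² = (1×0.0195)² = 0.000380;  (−½·δr/r)² = (-0.5×0.0669)² = 0.00112
δQ/Q = √(0.0498) = 0.223
Q = 0.0445, so δQ = 0.223 × 0.0445 = 0.00994.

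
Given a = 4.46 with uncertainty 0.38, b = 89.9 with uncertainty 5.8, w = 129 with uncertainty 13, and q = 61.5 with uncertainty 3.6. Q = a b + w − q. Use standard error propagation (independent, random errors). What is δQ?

44.9

Let p = a·b = 401. δp/p = √((1·δa/a)² + (1·δb/b)²) = √(0.00726 + 0.00416) = 0.107, so δp = 42.9.
Q = p + w − q: δQ = √(δp² + δw² + δq²) = √(1840 + 169 + 13.0) = 44.9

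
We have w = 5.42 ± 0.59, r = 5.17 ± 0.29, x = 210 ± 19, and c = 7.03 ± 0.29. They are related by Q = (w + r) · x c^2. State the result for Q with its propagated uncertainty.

Let u = w + r = 10.6. δu = √(δw² + δr²) = √(0.348 + 0.0841) = 0.657, so δu/u = 0.0621.
Q is then a monomial in u, x, c:
δQ/Q = √((δu/u)² + (1·δx/x)² + (2·δc/c)²) = √(0.00385 + 0.00819 + 0.00681) = 0.137
Q = 1.1e+05, so δQ = 0.137 × 1.1e+05 = 15100.

(1.10 ± 0.151) × 10^5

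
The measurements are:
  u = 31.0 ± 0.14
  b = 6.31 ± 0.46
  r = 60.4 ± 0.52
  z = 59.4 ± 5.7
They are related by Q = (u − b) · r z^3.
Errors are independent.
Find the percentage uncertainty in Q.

Let w = u − b = 24.7. δw = √(δu² + δb²) = √(0.0196 + 0.212) = 0.481, so δw/w = 0.0195.
Q is then a monomial in w, r, z:
δQ/Q = √((δw/w)² + (1·δr/r)² + (3·δz/z)²) = √(0.000379 + 7.41e-05 + 0.0829) = 0.289

28.9%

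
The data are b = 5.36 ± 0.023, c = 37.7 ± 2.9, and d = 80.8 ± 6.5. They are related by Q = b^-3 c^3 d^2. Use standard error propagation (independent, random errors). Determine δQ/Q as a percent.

Since Q is a product/quotient, work with relative uncertainties:
  (-3·δb/b)² = (-3×0.00429)² = 0.000166;  (3·δc/c)² = (3×0.0769)² = 0.0533;  (2·δd/d)² = (2×0.0804)² = 0.0259
δQ/Q = √(0.0793) = 0.282

28.2%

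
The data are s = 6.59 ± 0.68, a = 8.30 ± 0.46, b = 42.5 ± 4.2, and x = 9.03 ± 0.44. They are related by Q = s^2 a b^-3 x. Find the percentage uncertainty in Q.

Since Q is a product/quotient, work with relative uncertainties:
  (2·δs/s)² = (2×0.103)² = 0.0426;  (1·δa/a)² = (1×0.0554)² = 0.00307;  (-3·δb/b)² = (-3×0.0988)² = 0.0879;  (1·δx/x)² = (1×0.0487)² = 0.00237
δQ/Q = √(0.136) = 0.369

36.9%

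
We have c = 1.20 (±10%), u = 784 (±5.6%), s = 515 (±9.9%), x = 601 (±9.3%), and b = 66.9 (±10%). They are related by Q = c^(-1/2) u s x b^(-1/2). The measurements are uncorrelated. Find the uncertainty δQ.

Relative error in a monomial: (δQ/Q)² = Σ (nᵢ · δxᵢ/xᵢ)².
  (−½·δc/c)² = (-0.5×0.100)² = 0.00250;  (1·δu/u)² = (1×0.0560)² = 0.00314;  (1·δs/s)² = (1×0.0990)² = 0.00980;  (1·δx/x)² = (1×0.0930)² = 0.00865;  (−½·δb/b)² = (-0.5×0.100)² = 0.00250
δQ/Q = √(0.0266) = 0.163
Q = 2.71e+07, so δQ = 0.163 × 2.71e+07 = 4.42e+06.

4.42e+06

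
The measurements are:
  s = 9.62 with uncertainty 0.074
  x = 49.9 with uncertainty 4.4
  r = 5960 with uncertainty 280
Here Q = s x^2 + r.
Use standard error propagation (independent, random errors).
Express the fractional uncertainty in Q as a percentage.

Let p = s·x^2 = 24000. δp/p = √((1·δs/s)² + (2·δx/x)²) = √(5.92e-05 + 0.0311) = 0.177, so δp = 4230.
Q = p + r: δQ = √(δp² + δr²) = √(1.79e+07 + 78400) = 4240
Q = 29900, so δQ/Q = 4240/29900 = 0.142.

14.2%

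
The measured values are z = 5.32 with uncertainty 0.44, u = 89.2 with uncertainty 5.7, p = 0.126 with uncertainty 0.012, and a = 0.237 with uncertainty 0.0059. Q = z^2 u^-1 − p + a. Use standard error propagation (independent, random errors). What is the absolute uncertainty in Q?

0.0578

Let w = z^2·u^-1 = 0.317. δw/w = √((2·δz/z)² + (-1·δu/u)²) = √(0.0274 + 0.00408) = 0.177, so δw = 0.0563.
Q = w − p + a: δQ = √(δw² + δp² + δa²) = √(0.00317 + 0.000144 + 3.48e-05) = 0.0578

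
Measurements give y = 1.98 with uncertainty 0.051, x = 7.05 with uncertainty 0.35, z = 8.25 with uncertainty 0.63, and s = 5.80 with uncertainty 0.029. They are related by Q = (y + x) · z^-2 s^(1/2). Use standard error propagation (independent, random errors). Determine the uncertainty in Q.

Let u = y + x = 9.03. δu = √(δy² + δx²) = √(0.00260 + 0.122) = 0.354, so δu/u = 0.0392.
Q is then a monomial in u, z, s:
δQ/Q = √((δu/u)² + (-2·δz/z)² + (½·δs/s)²) = √(0.00153 + 0.0233 + 6.25e-06) = 0.158
Q = 0.320, so δQ = 0.158 × 0.320 = 0.0504.

0.0504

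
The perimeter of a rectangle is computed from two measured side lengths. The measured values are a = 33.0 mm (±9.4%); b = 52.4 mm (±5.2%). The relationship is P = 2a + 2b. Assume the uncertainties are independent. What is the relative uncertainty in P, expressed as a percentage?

4.83%

Sums and differences: (δP)² = Σ (cᵢ δxᵢ)².
  (2·δa)² = 38.5;  (2·δb)² = 29.7
δP = √(68.2) = 8.26 mm
P = 171 mm, so δP/P = 8.26/171 = 0.0483.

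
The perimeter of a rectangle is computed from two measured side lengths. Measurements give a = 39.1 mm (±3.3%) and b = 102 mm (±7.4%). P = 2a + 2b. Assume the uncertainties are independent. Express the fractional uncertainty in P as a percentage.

5.43%

Absolute uncertainties add in quadrature for a linear combination:
  (2·δa)² = 6.66;  (2·δb)² = 228
δP = √(235) = 15.3 mm
P = 282 mm, so δP/P = 15.3/282 = 0.0543.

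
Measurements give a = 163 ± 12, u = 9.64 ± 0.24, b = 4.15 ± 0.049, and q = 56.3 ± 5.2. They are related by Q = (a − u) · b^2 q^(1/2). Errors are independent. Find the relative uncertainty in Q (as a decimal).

Let w = a − u = 153. δw = √(δa² + δu²) = √(144 + 0.0576) = 12.0, so δw/w = 0.0783.
Q is then a monomial in w, b, q:
δQ/Q = √((δw/w)² + (2·δb/b)² + (½·δq/q)²) = √(0.00613 + 0.000558 + 0.00213) = 0.0939

0.0939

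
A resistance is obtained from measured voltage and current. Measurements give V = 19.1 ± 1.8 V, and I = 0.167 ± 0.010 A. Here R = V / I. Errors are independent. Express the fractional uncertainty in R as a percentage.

Products/powers → add relative errors in quadrature, weighted by exponent:
  (1·δV/V)² = (1×0.0942)² = 0.00888;  (-1·δI/I)² = (-1×0.0599)² = 0.00359
δR/R = √(0.0125) = 0.112

11.2%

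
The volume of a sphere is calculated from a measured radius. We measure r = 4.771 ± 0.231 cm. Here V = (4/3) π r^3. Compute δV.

66.1 cm^3

V ∝ r^3, so δV/V = |3| · δr/r = 3 × 0.0484 = 0.145.
V = 454.9 cm^3, so δV = 0.145 × 454.9 = 66.1 cm^3.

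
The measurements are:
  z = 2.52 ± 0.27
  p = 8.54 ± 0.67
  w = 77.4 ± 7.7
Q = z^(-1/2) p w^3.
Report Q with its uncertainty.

(2.49 ± 0.781) × 10^6

For a monomial Q ∝ z^(-1/2), p, w^3, fractional errors add in quadrature:
  (−½·δz/z)² = (-0.5×0.107)² = 0.00287;  (1·δp/p)² = (1×0.0785)² = 0.00616;  (3·δw/w)² = (3×0.0995)² = 0.0891
δQ/Q = √(0.0981) = 0.313
Q = 2.49e+06, so δQ = 0.313 × 2.49e+06 = 7.81e+05.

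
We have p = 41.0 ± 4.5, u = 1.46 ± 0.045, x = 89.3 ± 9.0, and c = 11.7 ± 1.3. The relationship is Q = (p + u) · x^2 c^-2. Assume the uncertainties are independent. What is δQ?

Let w = p + u = 42.5. δw = √(δp² + δu²) = √(20.2 + 0.00202) = 4.50, so δw/w = 0.106.
Q is then a monomial in w, x, c:
δQ/Q = √((δw/w)² + (2·δx/x)² + (-2·δc/c)²) = √(0.0112 + 0.0406 + 0.0494) = 0.318
Q = 2470, so δQ = 0.318 × 2470 = 787.

787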